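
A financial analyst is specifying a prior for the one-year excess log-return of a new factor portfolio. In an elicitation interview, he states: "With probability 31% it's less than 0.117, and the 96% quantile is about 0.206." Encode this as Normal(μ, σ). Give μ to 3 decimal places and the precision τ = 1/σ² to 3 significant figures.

For Normal(μ,σ), the p-quantile is μ + z_p·σ. Here z_{0.31} = -0.4959, z_{0.96} = 1.751.
So 0.117 = μ − 0.4959σ and 0.206 = μ + 1.751σ.
Subtracting: σ = (0.206 − 0.117)/(1.751 − (-0.4959)) = 0.040.
Then μ = 0.117 − (-0.4959)·0.040 = 0.137.
Precision τ = 1/σ² = 1/0.03962² = 637.

μ = 0.137, τ = 637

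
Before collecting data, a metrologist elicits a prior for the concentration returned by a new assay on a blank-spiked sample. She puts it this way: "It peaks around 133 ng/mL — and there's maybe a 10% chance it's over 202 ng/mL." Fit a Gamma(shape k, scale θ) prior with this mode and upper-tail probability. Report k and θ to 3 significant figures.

k ≈ 11.7, θ ≈ 12.5

Gamma(k,θ) with k>1 has mode (k−1)θ, so θ = 133/(k−1).
Need P(X < 202) = 0.9 with θ tied to k this way. Start at k = 2, θ = 133: P(X<202) ≈ 0.448.
Too low — raise k to concentrate. Iterating converges to k ≈ 11.7.
Then θ = 133/(11.7−1) ≈ 12.5.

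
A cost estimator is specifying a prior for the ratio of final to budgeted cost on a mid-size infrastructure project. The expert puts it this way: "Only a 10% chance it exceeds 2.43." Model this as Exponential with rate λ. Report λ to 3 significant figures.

P(T > 2.43) = e^(−λ·2.43) = 0.1, so λ = −ln(0.1)/2.43 = 0.948.

λ ≈ 0.948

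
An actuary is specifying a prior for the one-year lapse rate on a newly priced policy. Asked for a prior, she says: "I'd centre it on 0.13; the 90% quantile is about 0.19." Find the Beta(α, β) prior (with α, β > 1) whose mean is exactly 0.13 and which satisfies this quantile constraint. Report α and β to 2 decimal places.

α ≈ 7.18, β ≈ 48.05

With mean 0.13 fixed, write α = 0.13s, β = 0.87s where s = α+β.
Need P(θ < 0.19) = 0.9 under Beta(0.13s, 0.87s). Normal approximation: (q−m)/√(m(1−m)/s) ≈ z_{0.9} = 1.28, so s ≈ 0.13·0.87·(1.28)²/(0.19−0.13)² = 51.6.
At s = 51.6: P(θ<0.19) ≈ 0.893. Adjusting to match 0.9 gives s ≈ 55.23.
So α = 0.13·55.23 ≈ 7.18, β = 0.87·55.23 ≈ 48.05.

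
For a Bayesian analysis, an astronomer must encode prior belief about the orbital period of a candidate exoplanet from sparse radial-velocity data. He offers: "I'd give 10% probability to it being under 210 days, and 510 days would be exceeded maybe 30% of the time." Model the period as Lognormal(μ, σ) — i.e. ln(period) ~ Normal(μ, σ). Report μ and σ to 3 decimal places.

μ ≈ 5.977, σ ≈ 0.491

If T ~ Lognormal(μ,σ) then ln T ~ Normal(μ,σ), so the p-quantile of ln T is μ + z_p·σ.
ln(210) = 5.347 and ln(510) = 6.234; z_{0.1} = -1.282, z_{0.7} = 0.5244.
σ = (6.234 − 5.347)/(0.5244 − (-1.282)) = 0.491.
μ = 5.347 − (-1.282)·0.491 = 5.977.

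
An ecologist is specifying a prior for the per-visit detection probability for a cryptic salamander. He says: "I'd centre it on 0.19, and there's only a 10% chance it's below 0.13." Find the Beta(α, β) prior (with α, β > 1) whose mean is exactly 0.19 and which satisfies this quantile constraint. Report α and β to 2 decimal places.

With mean 0.19 fixed, write α = 0.19s, β = 0.81s where s = α+β.
Need P(θ < 0.13) = 0.1 under Beta(0.19s, 0.81s). Normal approximation: (q−m)/√(m(1−m)/s) ≈ z_{0.1} = -1.28, so s ≈ 0.19·0.81·(-1.28)²/(0.13−0.19)² = 70.2.
At s = 70.2: P(θ<0.13) ≈ 0.090. Adjusting to match 0.1 gives s ≈ 64.45.
So α = 0.19·64.45 ≈ 12.25, β = 0.81·64.45 ≈ 52.20.

α ≈ 12.25, β ≈ 52.20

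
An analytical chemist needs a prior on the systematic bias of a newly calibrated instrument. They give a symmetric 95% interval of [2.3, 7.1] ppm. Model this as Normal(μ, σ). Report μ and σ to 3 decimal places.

μ = 4.700, σ = 1.225

A symmetric 95% interval runs μ ± z·σ with z = 1.96.
Half-width = 2.4, so σ = 2.4/1.96 = 1.225.
μ is the interval midpoint, 4.700.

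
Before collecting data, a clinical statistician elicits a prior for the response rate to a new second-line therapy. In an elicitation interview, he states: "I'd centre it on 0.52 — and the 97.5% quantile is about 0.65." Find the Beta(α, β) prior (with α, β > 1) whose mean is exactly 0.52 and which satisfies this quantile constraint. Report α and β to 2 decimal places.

α ≈ 28.44, β ≈ 26.25

With mean 0.52 fixed, write α = 0.52s, β = 0.48s where s = α+β.
Need P(θ < 0.65) = 0.975 under Beta(0.52s, 0.48s). Normal approximation: (q−m)/√(m(1−m)/s) ≈ z_{0.975} = 1.96, so s ≈ 0.52·0.48·(1.96)²/(0.65−0.52)² = 56.7.
At s = 56.7: P(θ<0.65) ≈ 0.977. Adjusting to match 0.975 gives s ≈ 54.69.
So α = 0.52·54.69 ≈ 28.44, β = 0.48·54.69 ≈ 26.25.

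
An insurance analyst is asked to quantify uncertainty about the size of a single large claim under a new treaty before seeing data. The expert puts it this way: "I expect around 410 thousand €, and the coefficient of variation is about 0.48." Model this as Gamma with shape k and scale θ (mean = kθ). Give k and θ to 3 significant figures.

k ≈ 4.34, θ ≈ 94.5

For Gamma(k, scale θ): mean = kθ, variance = kθ², so CV = 1/√k.
CV = 0.48, hence k = 1/CV² = 4.34.
Then θ = mean/k = 410/4.34 = 94.5.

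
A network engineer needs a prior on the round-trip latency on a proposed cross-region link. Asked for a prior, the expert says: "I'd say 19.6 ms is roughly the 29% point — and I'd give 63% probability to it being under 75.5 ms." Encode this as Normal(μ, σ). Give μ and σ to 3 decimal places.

For Normal(μ,σ), the p-quantile is μ + z_p·σ. Here z_{0.29} = -0.5534, z_{0.63} = 0.3319.
So 19.6 = μ − 0.5534σ and 75.5 = μ + 0.3319σ.
Subtracting: σ = (75.5 − 19.6)/(0.3319 − (-0.5534)) = 63.147.
Then μ = 19.6 − (-0.5534)·63.147 = 54.545.

μ = 54.545, σ = 63.147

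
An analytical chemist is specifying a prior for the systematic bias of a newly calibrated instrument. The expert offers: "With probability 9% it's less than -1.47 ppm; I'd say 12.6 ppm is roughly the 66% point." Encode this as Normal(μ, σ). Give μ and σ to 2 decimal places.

The p-quantile of Normal(μ,σ) is μ + z_p·σ, with z_{0.09} = -1.341 and z_{0.66} = 0.4125.
Eliminate σ: μ = (z₂·x₁ − z₁·x₂)/(z₂ − z₁) = (0.4125·-1.47 − (-1.341)·12.6)/1.753 = 9.29.
Then σ = (x₂ − x₁)/(z₂ − z₁) = (12.6 − -1.47)/1.753 = 8.03.

μ = 9.29, σ = 8.03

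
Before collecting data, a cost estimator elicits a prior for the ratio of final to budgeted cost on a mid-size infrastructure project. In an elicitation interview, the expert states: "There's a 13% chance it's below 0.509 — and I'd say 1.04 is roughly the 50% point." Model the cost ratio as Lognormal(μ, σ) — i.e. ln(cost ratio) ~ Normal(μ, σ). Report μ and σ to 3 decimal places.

If T ~ Lognormal(μ,σ) then ln T ~ Normal(μ,σ), so the p-quantile of ln T is μ + z_p·σ.
ln(0.509) = -0.6753 and ln(1.04) = 0.03922; z_{0.13} = -1.126, z_{0.5} = 0.
σ = (0.03922 − -0.6753)/(0 − (-1.126)) = 0.634.
μ = -0.6753 − (-1.126)·0.634 = 0.039.

μ ≈ 0.039, σ ≈ 0.634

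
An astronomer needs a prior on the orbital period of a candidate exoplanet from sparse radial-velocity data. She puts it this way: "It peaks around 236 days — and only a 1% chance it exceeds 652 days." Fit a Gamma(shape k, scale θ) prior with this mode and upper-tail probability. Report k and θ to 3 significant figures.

k ≈ 5.44, θ ≈ 53.1

Gamma(k,θ) with k>1 has mode (k−1)θ, so θ = 236/(k−1).
Need P(X < 652) = 0.99 with θ tied to k this way. Start at k = 2, θ = 236: P(X<652) ≈ 0.762.
Too low — raise k to concentrate. Iterating converges to k ≈ 5.44.
Then θ = 236/(5.44−1) ≈ 53.1.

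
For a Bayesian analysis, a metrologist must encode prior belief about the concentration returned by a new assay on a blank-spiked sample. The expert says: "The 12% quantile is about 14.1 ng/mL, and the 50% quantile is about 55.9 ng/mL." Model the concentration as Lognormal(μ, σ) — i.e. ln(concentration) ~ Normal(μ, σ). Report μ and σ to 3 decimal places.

If T ~ Lognormal(μ,σ) then ln T ~ Normal(μ,σ), so the p-quantile of ln T is μ + z_p·σ.
ln(14.1) = 2.646 and ln(55.9) = 4.024; z_{0.12} = -1.175, z_{0.5} = 0.
σ = (4.024 − 2.646)/(0 − (-1.175)) = 1.172.
μ = 2.646 − (-1.175)·1.172 = 4.024.

μ ≈ 4.024, σ ≈ 1.172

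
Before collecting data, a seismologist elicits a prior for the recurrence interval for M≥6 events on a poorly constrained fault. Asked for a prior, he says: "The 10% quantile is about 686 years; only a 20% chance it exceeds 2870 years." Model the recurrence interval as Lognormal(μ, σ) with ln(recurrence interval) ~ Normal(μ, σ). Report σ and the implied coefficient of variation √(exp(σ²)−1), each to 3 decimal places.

If T ~ Lognormal(μ,σ) then ln T ~ Normal(μ,σ), so the p-quantile of ln T is μ + z_p·σ.
ln(686) = 6.531 and ln(2870) = 7.962; z_{0.1} = -1.282, z_{0.8} = 0.8416.
σ = (7.962 − 6.531)/(0.8416 − (-1.282)) = 0.674.
μ = 6.531 − (-1.282)·0.674 = 7.395.
CV = √(exp(σ²)−1) = √(exp(0.4544)−1) = 0.758.

σ ≈ 0.674, CV ≈ 0.758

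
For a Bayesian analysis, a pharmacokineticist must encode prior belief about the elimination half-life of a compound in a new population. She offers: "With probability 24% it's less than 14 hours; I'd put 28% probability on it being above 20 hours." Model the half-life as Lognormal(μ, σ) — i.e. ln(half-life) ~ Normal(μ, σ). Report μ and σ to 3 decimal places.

μ ≈ 2.834, σ ≈ 0.277

If T ~ Lognormal(μ,σ) then ln T ~ Normal(μ,σ), so the p-quantile of ln T is μ + z_p·σ.
ln(14) = 2.639 and ln(20) = 2.996; z_{0.24} = -0.7063, z_{0.72} = 0.5828.
σ = (2.996 − 2.639)/(0.5828 − (-0.7063)) = 0.277.
μ = 2.639 − (-0.7063)·0.277 = 2.834.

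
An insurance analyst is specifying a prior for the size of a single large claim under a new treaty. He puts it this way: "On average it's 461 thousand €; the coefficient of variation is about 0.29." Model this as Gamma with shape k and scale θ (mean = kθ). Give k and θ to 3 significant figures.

k ≈ 11.9, θ ≈ 38.8

For Gamma(k, scale θ): mean = kθ, variance = kθ², so CV = 1/√k.
CV = 0.29, hence k = 1/CV² = 11.9.
Then θ = mean/k = 461/11.9 = 38.8.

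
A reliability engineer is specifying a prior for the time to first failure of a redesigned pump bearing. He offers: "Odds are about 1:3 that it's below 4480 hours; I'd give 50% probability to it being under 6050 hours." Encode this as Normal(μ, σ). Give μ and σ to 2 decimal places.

μ = 6050.00, σ = 2327.69

The p-quantile of Normal(μ,σ) is μ + z_p·σ, with z_{0.25} = -0.6745 and z_{0.5} = 0.
Eliminate σ: μ = (z₂·x₁ − z₁·x₂)/(z₂ − z₁) = (0·4480 − (-0.6745)·6050)/0.6745 = 6050.00.
Then σ = (x₂ − x₁)/(z₂ − z₁) = (6050 − 4480)/0.6745 = 2327.69.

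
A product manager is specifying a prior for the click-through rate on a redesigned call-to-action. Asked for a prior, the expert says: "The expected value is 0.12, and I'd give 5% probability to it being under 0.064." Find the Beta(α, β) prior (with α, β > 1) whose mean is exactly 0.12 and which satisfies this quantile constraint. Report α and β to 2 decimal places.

α ≈ 8.65, β ≈ 63.46

With mean 0.12 fixed, write α = 0.12s, β = 0.88s where s = α+β.
Need P(θ < 0.064) = 0.05 under Beta(0.12s, 0.88s). Normal approximation: (q−m)/√(m(1−m)/s) ≈ z_{0.05} = -1.64, so s ≈ 0.12·0.88·(-1.64)²/(0.064−0.12)² = 91.1.
At s = 91.1: P(θ<0.064) ≈ 0.031. Adjusting to match 0.05 gives s ≈ 72.12.
So α = 0.12·72.12 ≈ 8.65, β = 0.88·72.12 ≈ 63.46.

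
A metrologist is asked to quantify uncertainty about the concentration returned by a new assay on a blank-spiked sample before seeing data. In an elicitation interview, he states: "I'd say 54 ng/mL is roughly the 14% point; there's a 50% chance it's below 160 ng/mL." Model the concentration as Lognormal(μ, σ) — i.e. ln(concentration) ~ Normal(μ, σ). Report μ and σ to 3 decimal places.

If T ~ Lognormal(μ,σ) then ln T ~ Normal(μ,σ), so the p-quantile of ln T is μ + z_p·σ.
ln(54) = 3.989 and ln(160) = 5.075; z_{0.14} = -1.08, z_{0.5} = 0.
σ = (5.075 − 3.989)/(0 − (-1.08)) = 1.005.
μ = 3.989 − (-1.08)·1.005 = 5.075.

μ ≈ 5.075, σ ≈ 1.005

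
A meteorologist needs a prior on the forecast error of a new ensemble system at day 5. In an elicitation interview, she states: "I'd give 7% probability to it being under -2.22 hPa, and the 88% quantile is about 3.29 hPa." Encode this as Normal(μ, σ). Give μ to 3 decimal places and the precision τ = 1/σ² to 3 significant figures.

μ = 0.848, τ = 0.231

For Normal(μ,σ), the p-quantile is μ + z_p·σ. Here z_{0.07} = -1.476, z_{0.88} = 1.175.
So -2.22 = μ − 1.476σ and 3.29 = μ + 1.175σ.
Subtracting: σ = (3.29 − -2.22)/(1.175 − (-1.476)) = 2.079.
Then μ = -2.22 − (-1.476)·2.079 = 0.848.
Precision τ = 1/σ² = 1/2.079² = 0.231.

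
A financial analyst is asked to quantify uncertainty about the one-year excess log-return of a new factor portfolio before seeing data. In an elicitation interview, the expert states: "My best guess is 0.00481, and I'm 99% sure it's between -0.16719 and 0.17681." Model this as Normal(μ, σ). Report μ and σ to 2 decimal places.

A symmetric 99% interval runs μ ± z·σ with z = 2.576.
Half-width = 0.172, so σ = 0.172/2.576 = 0.07.
μ is the stated best guess, 0.00.

μ = 0.00, σ = 0.07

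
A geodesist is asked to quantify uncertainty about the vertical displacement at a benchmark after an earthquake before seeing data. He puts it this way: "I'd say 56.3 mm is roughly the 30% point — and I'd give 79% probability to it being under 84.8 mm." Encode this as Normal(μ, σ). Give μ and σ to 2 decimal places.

For Normal(μ,σ), the p-quantile is μ + z_p·σ. Here z_{0.3} = -0.5244, z_{0.79} = 0.8064.
So 56.3 = μ − 0.5244σ and 84.8 = μ + 0.8064σ.
Subtracting: σ = (84.8 − 56.3)/(0.8064 − (-0.5244)) = 21.42.
Then μ = 56.3 − (-0.5244)·21.42 = 67.53.

μ = 67.53, σ = 21.42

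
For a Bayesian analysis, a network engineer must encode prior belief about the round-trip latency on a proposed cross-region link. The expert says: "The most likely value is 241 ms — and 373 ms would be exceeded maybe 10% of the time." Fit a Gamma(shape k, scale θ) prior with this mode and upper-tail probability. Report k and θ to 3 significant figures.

Gamma(k,θ) with k>1 has mode (k−1)θ, so θ = 241/(k−1).
Need P(X < 373) = 0.9 with θ tied to k this way. Start at k = 2, θ = 241: P(X<373) ≈ 0.458.
Too low — raise k to concentrate. Iterating converges to k ≈ 10.8.
Then θ = 241/(10.8−1) ≈ 24.6.

k ≈ 10.8, θ ≈ 24.6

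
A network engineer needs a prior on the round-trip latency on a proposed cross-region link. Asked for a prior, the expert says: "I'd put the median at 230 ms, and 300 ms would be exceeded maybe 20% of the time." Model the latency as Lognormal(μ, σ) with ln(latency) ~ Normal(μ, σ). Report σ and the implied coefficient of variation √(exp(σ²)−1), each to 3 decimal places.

σ ≈ 0.316, CV ≈ 0.324

If T ~ Lognormal(μ,σ) then ln T ~ Normal(μ,σ), so the p-quantile of ln T is μ + z_p·σ.
ln(230) = 5.438 and ln(300) = 5.704; z_{0.5} = 0, z_{0.8} = 0.8416.
σ = (5.704 − 5.438)/(0.8416 − (0)) = 0.316.
μ = 5.438 − (0)·0.316 = 5.438.
CV = √(exp(σ²)−1) = √(exp(0.0997)−1) = 0.324.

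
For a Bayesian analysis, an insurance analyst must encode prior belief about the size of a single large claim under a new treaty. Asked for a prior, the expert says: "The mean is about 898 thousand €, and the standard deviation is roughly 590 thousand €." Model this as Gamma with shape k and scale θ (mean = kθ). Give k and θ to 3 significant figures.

For Gamma(k, scale θ): mean = kθ, variance = kθ², so CV = 1/√k.
CV = SD/mean = 590/898 = 0.657, hence k = 1/CV² = 2.32.
Then θ = mean/k = 898/2.32 = 388.

k ≈ 2.32, θ ≈ 388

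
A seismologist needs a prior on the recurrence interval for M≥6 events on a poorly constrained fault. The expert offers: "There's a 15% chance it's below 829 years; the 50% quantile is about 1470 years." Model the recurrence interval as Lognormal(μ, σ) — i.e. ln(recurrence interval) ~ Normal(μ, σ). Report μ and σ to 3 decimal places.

If T ~ Lognormal(μ,σ) then ln T ~ Normal(μ,σ), so the p-quantile of ln T is μ + z_p·σ.
ln(829) = 6.72 and ln(1470) = 7.293; z_{0.15} = -1.036, z_{0.5} = 0.
σ = (7.293 − 6.72)/(0 − (-1.036)) = 0.553.
μ = 6.72 − (-1.036)·0.553 = 7.293.

μ ≈ 7.293, σ ≈ 0.553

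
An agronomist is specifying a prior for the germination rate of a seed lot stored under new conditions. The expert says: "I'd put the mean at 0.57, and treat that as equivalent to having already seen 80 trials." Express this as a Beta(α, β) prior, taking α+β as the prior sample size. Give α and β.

Under the effective-sample-size interpretation, Beta(α, β) has prior mean α/(α+β) and prior sample size α+β.
So α+β = 80 and α/(α+β) = 0.57, giving α = 0.57·80 = 45.6 and β = 80 − 45.6 = 34.4.

α = 45.6, β = 34.4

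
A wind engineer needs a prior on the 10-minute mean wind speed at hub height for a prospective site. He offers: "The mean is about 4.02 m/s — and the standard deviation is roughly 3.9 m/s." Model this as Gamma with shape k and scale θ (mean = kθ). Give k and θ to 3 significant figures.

For Gamma(k, scale θ): mean = kθ, variance = kθ², so CV = 1/√k.
CV = SD/mean = 3.9/4.02 = 0.9701, hence k = 1/CV² = 1.06.
Then θ = mean/k = 4.02/1.06 = 3.78.

k ≈ 1.06, θ ≈ 3.78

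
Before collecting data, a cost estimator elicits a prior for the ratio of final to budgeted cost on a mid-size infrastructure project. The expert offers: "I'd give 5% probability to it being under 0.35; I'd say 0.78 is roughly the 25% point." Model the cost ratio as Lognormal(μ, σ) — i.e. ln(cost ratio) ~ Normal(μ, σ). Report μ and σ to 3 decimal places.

μ ≈ 0.309, σ ≈ 0.826

If T ~ Lognormal(μ,σ) then ln T ~ Normal(μ,σ), so the p-quantile of ln T is μ + z_p·σ.
ln(0.35) = -1.05 and ln(0.78) = -0.2485; z_{0.05} = -1.645, z_{0.25} = -0.6745.
σ = (-0.2485 − -1.05)/(-0.6745 − (-1.645)) = 0.826.
μ = -1.05 − (-1.645)·0.826 = 0.309.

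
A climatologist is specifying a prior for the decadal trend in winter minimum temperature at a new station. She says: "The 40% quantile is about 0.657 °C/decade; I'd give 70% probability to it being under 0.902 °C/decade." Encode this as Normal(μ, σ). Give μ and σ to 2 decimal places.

μ = 0.74, σ = 0.32

The p-quantile of Normal(μ,σ) is μ + z_p·σ, with z_{0.4} = -0.2533 and z_{0.7} = 0.5244.
Eliminate σ: μ = (z₂·x₁ − z₁·x₂)/(z₂ − z₁) = (0.5244·0.657 − (-0.2533)·0.902)/0.7777 = 0.74.
Then σ = (x₂ − x₁)/(z₂ − z₁) = (0.902 − 0.657)/0.7777 = 0.32.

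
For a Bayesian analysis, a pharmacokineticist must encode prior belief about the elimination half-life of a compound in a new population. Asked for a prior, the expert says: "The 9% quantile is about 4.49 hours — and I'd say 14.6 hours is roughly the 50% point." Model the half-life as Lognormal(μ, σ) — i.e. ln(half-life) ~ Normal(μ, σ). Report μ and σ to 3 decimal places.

If T ~ Lognormal(μ,σ) then ln T ~ Normal(μ,σ), so the p-quantile of ln T is μ + z_p·σ.
ln(4.49) = 1.502 and ln(14.6) = 2.681; z_{0.09} = -1.341, z_{0.5} = 0.
σ = (2.681 − 1.502)/(0 − (-1.341)) = 0.879.
μ = 1.502 − (-1.341)·0.879 = 2.681.

μ ≈ 2.681, σ ≈ 0.879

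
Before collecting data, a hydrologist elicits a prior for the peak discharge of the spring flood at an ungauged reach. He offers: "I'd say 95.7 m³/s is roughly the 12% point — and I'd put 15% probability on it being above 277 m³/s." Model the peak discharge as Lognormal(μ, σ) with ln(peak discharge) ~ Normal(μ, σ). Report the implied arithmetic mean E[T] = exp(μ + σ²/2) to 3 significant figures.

E[T] ≈ 189 m³/s

If T ~ Lognormal(μ,σ) then ln T ~ Normal(μ,σ), so the p-quantile of ln T is μ + z_p·σ.
ln(95.7) = 4.561 and ln(277) = 5.624; z_{0.12} = -1.175, z_{0.85} = 1.036.
σ = (5.624 − 4.561)/(1.036 − (-1.175)) = 0.481.
μ = 4.561 − (-1.175)·0.481 = 5.126.
E[T] = exp(μ + σ²/2) = exp(5.126 + 0.1155) = 189 m³/s.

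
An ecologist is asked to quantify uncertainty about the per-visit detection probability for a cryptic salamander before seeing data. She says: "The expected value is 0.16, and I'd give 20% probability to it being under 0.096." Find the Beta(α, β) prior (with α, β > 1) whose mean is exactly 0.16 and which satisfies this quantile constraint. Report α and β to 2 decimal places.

With mean 0.16 fixed, write α = 0.16s, β = 0.84s where s = α+β.
Need P(θ < 0.096) = 0.2 under Beta(0.16s, 0.84s). Normal approximation: (q−m)/√(m(1−m)/s) ≈ z_{0.2} = -0.842, so s ≈ 0.16·0.84·(-0.842)²/(0.096−0.16)² = 23.2.
At s = 23.2: P(θ<0.096) ≈ 0.205. Adjusting to match 0.2 gives s ≈ 24.05.
So α = 0.16·24.05 ≈ 3.85, β = 0.84·24.05 ≈ 20.20.

α ≈ 3.85, β ≈ 20.20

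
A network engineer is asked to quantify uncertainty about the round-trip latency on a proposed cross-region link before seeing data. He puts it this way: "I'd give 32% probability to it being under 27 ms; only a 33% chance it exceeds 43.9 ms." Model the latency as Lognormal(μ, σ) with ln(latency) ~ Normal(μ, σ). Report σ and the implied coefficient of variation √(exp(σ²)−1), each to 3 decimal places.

If T ~ Lognormal(μ,σ) then ln T ~ Normal(μ,σ), so the p-quantile of ln T is μ + z_p·σ.
ln(27) = 3.296 and ln(43.9) = 3.782; z_{0.32} = -0.4677, z_{0.67} = 0.4399.
σ = (3.782 − 3.296)/(0.4399 − (-0.4677)) = 0.536.
μ = 3.296 − (-0.4677)·0.536 = 3.546.
CV = √(exp(σ²)−1) = √(exp(0.2868)−1) = 0.576.

σ ≈ 0.536, CV ≈ 0.576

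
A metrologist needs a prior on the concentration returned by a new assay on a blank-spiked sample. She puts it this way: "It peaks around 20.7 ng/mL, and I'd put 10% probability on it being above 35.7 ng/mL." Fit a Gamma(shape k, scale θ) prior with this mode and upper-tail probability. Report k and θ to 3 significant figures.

k ≈ 7.38, θ ≈ 3.24

Gamma(k,θ) with k>1 has mode (k−1)θ, so θ = 20.7/(k−1).
Need P(X < 35.7) = 0.9 with θ tied to k this way. Start at k = 2, θ = 20.7: P(X<35.7) ≈ 0.514.
Too low — raise k to concentrate. Iterating converges to k ≈ 7.38.
Then θ = 20.7/(7.38−1) ≈ 3.24.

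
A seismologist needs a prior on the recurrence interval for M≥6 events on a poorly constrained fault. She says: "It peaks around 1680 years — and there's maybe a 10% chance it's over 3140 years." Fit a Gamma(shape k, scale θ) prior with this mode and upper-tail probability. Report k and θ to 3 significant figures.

k ≈ 5.88, θ ≈ 344

Gamma(k,θ) with k>1 has mode (k−1)θ, so θ = 1680/(k−1).
Need P(X < 3140) = 0.9 with θ tied to k this way. Start at k = 2, θ = 1680: P(X<3140) ≈ 0.557.
Too low — raise k to concentrate. Iterating converges to k ≈ 5.88.
Then θ = 1680/(5.88−1) ≈ 344.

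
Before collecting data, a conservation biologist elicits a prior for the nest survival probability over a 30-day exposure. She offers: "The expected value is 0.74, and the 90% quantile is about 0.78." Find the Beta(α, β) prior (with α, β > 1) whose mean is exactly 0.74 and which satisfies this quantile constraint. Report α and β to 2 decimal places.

With mean 0.74 fixed, write α = 0.74s, β = 0.26s where s = α+β.
Need P(θ < 0.78) = 0.9 under Beta(0.74s, 0.26s). Normal approximation: (q−m)/√(m(1−m)/s) ≈ z_{0.9} = 1.28, so s ≈ 0.74·0.26·(1.28)²/(0.78−0.74)² = 197.5.
At s = 197.5: P(θ<0.78) ≈ 0.904. Adjusting to match 0.9 gives s ≈ 191.58.
So α = 0.74·191.58 ≈ 141.77, β = 0.26·191.58 ≈ 49.81.

α ≈ 141.77, β ≈ 49.81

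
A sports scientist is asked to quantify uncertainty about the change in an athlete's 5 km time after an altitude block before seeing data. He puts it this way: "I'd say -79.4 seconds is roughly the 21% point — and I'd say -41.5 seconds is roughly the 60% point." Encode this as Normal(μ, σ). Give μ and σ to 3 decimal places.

μ = -50.560, σ = 35.763

For Normal(μ,σ), the p-quantile is μ + z_p·σ. Here z_{0.21} = -0.8064, z_{0.6} = 0.2533.
So -79.4 = μ − 0.8064σ and -41.5 = μ + 0.2533σ.
Subtracting: σ = (-41.5 − -79.4)/(0.2533 − (-0.8064)) = 35.763.
Then μ = -79.4 − (-0.8064)·35.763 = -50.560.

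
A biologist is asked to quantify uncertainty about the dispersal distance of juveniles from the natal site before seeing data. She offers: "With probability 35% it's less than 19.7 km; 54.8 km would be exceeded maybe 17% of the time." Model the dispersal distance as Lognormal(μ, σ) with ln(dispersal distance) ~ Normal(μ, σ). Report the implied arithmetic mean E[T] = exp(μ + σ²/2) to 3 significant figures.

E[T] ≈ 35.4 km

If T ~ Lognormal(μ,σ) then ln T ~ Normal(μ,σ), so the p-quantile of ln T is μ + z_p·σ.
ln(19.7) = 2.981 and ln(54.8) = 4.004; z_{0.35} = -0.3853, z_{0.83} = 0.9542.
σ = (4.004 − 2.981)/(0.9542 − (-0.3853)) = 0.764.
μ = 2.981 − (-0.3853)·0.764 = 3.275.
E[T] = exp(μ + σ²/2) = exp(3.275 + 0.2917) = 35.4 km.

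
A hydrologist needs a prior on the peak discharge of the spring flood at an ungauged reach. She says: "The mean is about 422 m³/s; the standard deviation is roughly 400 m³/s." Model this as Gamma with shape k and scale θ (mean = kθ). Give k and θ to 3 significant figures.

For Gamma(k, scale θ): mean = kθ, variance = kθ², so CV = 1/√k.
CV = SD/mean = 400/422 = 0.9479, hence k = 1/CV² = 1.11.
Then θ = mean/k = 422/1.11 = 379.

k ≈ 1.11, θ ≈ 379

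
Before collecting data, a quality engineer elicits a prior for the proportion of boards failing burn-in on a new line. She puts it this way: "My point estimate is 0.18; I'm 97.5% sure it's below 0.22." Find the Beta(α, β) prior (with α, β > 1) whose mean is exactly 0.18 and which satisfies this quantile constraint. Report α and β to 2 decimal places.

α ≈ 68.82, β ≈ 313.49

With mean 0.18 fixed, write α = 0.18s, β = 0.82s where s = α+β.
Need P(θ < 0.22) = 0.975 under Beta(0.18s, 0.82s). Normal approximation: (q−m)/√(m(1−m)/s) ≈ z_{0.975} = 1.96, so s ≈ 0.18·0.82·(1.96)²/(0.22−0.18)² = 354.4.
At s = 354.4: P(θ<0.22) ≈ 0.971. Adjusting to match 0.975 gives s ≈ 382.31.
So α = 0.18·382.31 ≈ 68.82, β = 0.82·382.31 ≈ 313.49.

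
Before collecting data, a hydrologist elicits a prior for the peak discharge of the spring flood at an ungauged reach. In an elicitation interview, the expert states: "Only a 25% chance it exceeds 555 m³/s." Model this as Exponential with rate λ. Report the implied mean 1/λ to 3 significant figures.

mean ≈ 400 m³/s

P(T > 555.0) = e^(−λ·555.0) = 0.25, so λ = −ln(0.25)/555.0 = 0.0025.
Mean = 1/λ = 400 m³/s.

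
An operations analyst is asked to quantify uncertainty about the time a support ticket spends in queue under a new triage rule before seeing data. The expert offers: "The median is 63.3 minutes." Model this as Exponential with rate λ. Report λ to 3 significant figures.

Exponential median = ln 2 / λ, so λ = ln 2 / 63.3 = 0.011.

λ ≈ 0.011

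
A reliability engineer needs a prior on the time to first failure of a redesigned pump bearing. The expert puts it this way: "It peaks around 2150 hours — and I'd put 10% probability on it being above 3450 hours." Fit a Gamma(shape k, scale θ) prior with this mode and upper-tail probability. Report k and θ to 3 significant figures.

Gamma(k,θ) with k>1 has mode (k−1)θ, so θ = 2150/(k−1).
Need P(X < 3450) = 0.9 with θ tied to k this way. Start at k = 2, θ = 2150: P(X<3450) ≈ 0.477.
Too low — raise k to concentrate. Iterating converges to k ≈ 9.4.
Then θ = 2150/(9.4−1) ≈ 256.

k ≈ 9.4, θ ≈ 256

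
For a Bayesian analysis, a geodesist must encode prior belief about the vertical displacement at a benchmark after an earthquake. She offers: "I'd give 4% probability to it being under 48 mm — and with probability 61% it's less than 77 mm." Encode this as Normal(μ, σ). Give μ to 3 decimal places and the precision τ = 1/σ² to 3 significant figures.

μ = 73.010, τ = 0.0049

For Normal(μ,σ), the p-quantile is μ + z_p·σ. Here z_{0.04} = -1.751, z_{0.61} = 0.2793.
So 48 = μ − 1.751σ and 77 = μ + 0.2793σ.
Subtracting: σ = (77 − 48)/(0.2793 − (-1.751)) = 14.286.
Then μ = 48 − (-1.751)·14.286 = 73.010.
Precision τ = 1/σ² = 1/14.29² = 0.0049.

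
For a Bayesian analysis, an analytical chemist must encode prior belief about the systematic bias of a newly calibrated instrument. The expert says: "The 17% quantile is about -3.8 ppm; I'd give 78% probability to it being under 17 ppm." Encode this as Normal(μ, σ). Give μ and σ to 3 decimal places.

The p-quantile of Normal(μ,σ) is μ + z_p·σ, with z_{0.17} = -0.9542 and z_{0.78} = 0.7722.
Eliminate σ: μ = (z₂·x₁ − z₁·x₂)/(z₂ − z₁) = (0.7722·-3.8 − (-0.9542)·17)/1.726 = 7.696.
Then σ = (x₂ − x₁)/(z₂ − z₁) = (17 − -3.8)/1.726 = 12.048.

μ = 7.696, σ = 12.048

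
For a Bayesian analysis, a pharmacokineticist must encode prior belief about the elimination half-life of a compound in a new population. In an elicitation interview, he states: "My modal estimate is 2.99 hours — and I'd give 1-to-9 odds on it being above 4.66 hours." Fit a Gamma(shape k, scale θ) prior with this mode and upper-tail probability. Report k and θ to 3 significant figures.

Gamma(k,θ) with k>1 has mode (k−1)θ, so θ = 2.99/(k−1).
Need P(X < 4.66) = 0.9 with θ tied to k this way. Start at k = 2, θ = 2.99: P(X<4.66) ≈ 0.462.
Too low — raise k to concentrate. Iterating converges to k ≈ 10.5.
Then θ = 2.99/(10.5−1) ≈ 0.315.

k ≈ 10.5, θ ≈ 0.315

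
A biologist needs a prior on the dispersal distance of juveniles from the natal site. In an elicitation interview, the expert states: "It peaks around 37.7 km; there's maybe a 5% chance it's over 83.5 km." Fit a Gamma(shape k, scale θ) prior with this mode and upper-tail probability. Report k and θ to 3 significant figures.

k ≈ 5.35, θ ≈ 8.67

Gamma(k,θ) with k>1 has mode (k−1)θ, so θ = 37.7/(k−1).
Need P(X < 83.5) = 0.95 with θ tied to k this way. Start at k = 2, θ = 37.7: P(X<83.5) ≈ 0.649.
Too low — raise k to concentrate. Iterating converges to k ≈ 5.35.
Then θ = 37.7/(5.35−1) ≈ 8.67.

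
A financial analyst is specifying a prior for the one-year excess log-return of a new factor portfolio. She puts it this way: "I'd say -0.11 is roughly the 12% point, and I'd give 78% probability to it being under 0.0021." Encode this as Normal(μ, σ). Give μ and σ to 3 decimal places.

For Normal(μ,σ), the p-quantile is μ + z_p·σ. Here z_{0.12} = -1.175, z_{0.78} = 0.7722.
So -0.11 = μ − 1.175σ and 0.0021 = μ + 0.7722σ.
Subtracting: σ = (0.0021 − -0.11)/(0.7722 − (-1.175)) = 0.058.
Then μ = -0.11 − (-1.175)·0.058 = -0.042.

μ = -0.042, σ = 0.058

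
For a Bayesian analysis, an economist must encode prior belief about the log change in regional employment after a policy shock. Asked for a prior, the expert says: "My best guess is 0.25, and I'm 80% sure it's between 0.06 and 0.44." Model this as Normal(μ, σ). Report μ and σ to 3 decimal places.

A symmetric 80% interval runs μ ± z·σ with z = 1.282.
Half-width = 0.19, so σ = 0.19/1.282 = 0.148.
μ is the stated best guess, 0.250.

μ = 0.250, σ = 0.148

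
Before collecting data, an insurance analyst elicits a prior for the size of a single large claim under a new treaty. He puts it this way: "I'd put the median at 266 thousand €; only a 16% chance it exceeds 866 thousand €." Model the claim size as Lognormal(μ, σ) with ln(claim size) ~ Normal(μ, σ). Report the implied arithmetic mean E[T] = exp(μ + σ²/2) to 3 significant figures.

If T ~ Lognormal(μ,σ) then ln T ~ Normal(μ,σ), so the p-quantile of ln T is μ + z_p·σ.
ln(266) = 5.583 and ln(866) = 6.764; z_{0.5} = 0, z_{0.84} = 0.9945.
σ = (6.764 − 5.583)/(0.9945 − (0)) = 1.187.
μ = 5.583 − (0)·1.187 = 5.583.
E[T] = exp(μ + σ²/2) = exp(5.583 + 0.7044) = 538 thousand €.

E[T] ≈ 538 thousand €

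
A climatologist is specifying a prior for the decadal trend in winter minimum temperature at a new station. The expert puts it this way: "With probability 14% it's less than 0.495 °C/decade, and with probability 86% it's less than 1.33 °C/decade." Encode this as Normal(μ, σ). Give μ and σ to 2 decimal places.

μ = 0.91, σ = 0.39

The p-quantile of Normal(μ,σ) is μ + z_p·σ, with z_{0.14} = -1.08 and z_{0.86} = 1.08.
Eliminate σ: μ = (z₂·x₁ − z₁·x₂)/(z₂ − z₁) = (1.08·0.495 − (-1.08)·1.33)/2.161 = 0.91.
Then σ = (x₂ − x₁)/(z₂ − z₁) = (1.33 − 0.495)/2.161 = 0.39.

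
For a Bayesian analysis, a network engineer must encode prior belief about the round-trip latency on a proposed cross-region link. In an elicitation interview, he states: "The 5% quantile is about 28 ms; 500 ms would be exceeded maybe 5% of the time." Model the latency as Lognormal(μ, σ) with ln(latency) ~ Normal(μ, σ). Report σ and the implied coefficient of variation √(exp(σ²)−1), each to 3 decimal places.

If T ~ Lognormal(μ,σ) then ln T ~ Normal(μ,σ), so the p-quantile of ln T is μ + z_p·σ.
ln(28) = 3.332 and ln(500) = 6.215; z_{0.05} = -1.645, z_{0.95} = 1.645.
σ = (6.215 − 3.332)/(1.645 − (-1.645)) = 0.876.
μ = 3.332 − (-1.645)·0.876 = 4.773.
CV = √(exp(σ²)−1) = √(exp(0.7677)−1) = 1.075.

σ ≈ 0.876, CV ≈ 1.075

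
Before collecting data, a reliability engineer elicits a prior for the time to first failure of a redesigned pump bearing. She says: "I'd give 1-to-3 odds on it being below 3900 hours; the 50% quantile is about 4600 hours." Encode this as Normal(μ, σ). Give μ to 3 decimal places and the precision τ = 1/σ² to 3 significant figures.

The p-quantile of Normal(μ,σ) is μ + z_p·σ, with z_{0.25} = -0.6745 and z_{0.5} = 0.
Eliminate σ: μ = (z₂·x₁ − z₁·x₂)/(z₂ − z₁) = (0·3900 − (-0.6745)·4600)/0.6745 = 4600.000.
Then σ = (x₂ − x₁)/(z₂ − z₁) = (4600 − 3900)/0.6745 = 1037.822.
Precision τ = 1/σ² = 1/1038² = 9.28e-07.

μ = 4600.000, τ = 9.28e-07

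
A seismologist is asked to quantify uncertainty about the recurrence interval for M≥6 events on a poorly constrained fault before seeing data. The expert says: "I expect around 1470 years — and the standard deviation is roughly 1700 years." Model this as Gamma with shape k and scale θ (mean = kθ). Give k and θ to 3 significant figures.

For Gamma(k, scale θ): mean = kθ, variance = kθ², so CV = 1/√k.
CV = SD/mean = 1700/1470 = 1.156, hence k = 1/CV² = 0.748.
Then θ = mean/k = 1470/0.748 = 1970.

k ≈ 0.748, θ ≈ 1970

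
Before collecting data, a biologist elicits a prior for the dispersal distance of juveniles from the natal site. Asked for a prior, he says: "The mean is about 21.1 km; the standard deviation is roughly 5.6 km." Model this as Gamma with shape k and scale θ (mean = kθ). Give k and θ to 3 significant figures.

For Gamma(k, scale θ): mean = kθ, variance = kθ², so CV = 1/√k.
CV = SD/mean = 5.6/21.1 = 0.2654, hence k = 1/CV² = 14.2.
Then θ = mean/k = 21.1/14.2 = 1.49.

k ≈ 14.2, θ ≈ 1.49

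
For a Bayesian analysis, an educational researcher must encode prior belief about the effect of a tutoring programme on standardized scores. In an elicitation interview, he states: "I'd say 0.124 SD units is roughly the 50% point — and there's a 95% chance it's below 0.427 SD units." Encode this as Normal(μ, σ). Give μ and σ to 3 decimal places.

μ = 0.124, σ = 0.184

The p-quantile of Normal(μ,σ) is μ + z_p·σ, with z_{0.5} = 0 and z_{0.95} = 1.645.
Eliminate σ: μ = (z₂·x₁ − z₁·x₂)/(z₂ − z₁) = (1.645·0.124 − (0)·0.427)/1.645 = 0.124.
Then σ = (x₂ − x₁)/(z₂ − z₁) = (0.427 − 0.124)/1.645 = 0.184.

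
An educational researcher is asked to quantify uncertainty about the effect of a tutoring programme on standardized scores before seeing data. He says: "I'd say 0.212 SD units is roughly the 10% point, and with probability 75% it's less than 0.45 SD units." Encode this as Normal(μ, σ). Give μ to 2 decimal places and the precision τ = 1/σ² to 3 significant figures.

For Normal(μ,σ), the p-quantile is μ + z_p·σ. Here z_{0.1} = -1.282, z_{0.75} = 0.6745.
So 0.212 = μ − 1.282σ and 0.45 = μ + 0.6745σ.
Subtracting: σ = (0.45 − 0.212)/(0.6745 − (-1.282)) = 0.12.
Then μ = 0.212 − (-1.282)·0.12 = 0.37.
Precision τ = 1/σ² = 1/0.1217² = 67.5.

μ = 0.37, τ = 67.5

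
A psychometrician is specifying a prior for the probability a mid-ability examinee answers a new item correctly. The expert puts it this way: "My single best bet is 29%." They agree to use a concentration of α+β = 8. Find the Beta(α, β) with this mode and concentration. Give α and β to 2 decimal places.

α = 2.74, β = 5.26

For α,β > 1 the Beta mode is (α−1)/(α+β−2). With α+β = 8, the mode is (α−1)/6.
Set (α−1)/6 = 0.29 → α = 1 + 0.29·6 = 2.74.
β = 8 − α = 5.26.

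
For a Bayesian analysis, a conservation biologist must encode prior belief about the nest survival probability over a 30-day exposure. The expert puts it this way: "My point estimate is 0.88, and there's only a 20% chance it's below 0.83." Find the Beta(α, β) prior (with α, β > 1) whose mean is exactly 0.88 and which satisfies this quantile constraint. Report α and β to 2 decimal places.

α ≈ 21.97, β ≈ 3.00

With mean 0.88 fixed, write α = 0.88s, β = 0.12s where s = α+β.
Need P(θ < 0.83) = 0.2 under Beta(0.88s, 0.12s). Normal approximation: (q−m)/√(m(1−m)/s) ≈ z_{0.2} = -0.842, so s ≈ 0.88·0.12·(-0.842)²/(0.83−0.88)² = 29.9.
At s = 29.9: P(θ<0.83) ≈ 0.185. Adjusting to match 0.2 gives s ≈ 24.96.
So α = 0.88·24.96 ≈ 21.97, β = 0.12·24.96 ≈ 3.00.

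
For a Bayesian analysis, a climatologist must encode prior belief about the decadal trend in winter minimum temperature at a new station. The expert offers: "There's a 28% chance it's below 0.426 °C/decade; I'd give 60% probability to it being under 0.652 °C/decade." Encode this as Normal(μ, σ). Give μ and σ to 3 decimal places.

μ = 0.584, σ = 0.270

The p-quantile of Normal(μ,σ) is μ + z_p·σ, with z_{0.28} = -0.5828 and z_{0.6} = 0.2533.
Eliminate σ: μ = (z₂·x₁ − z₁·x₂)/(z₂ − z₁) = (0.2533·0.426 − (-0.5828)·0.652)/0.8362 = 0.584.
Then σ = (x₂ − x₁)/(z₂ − z₁) = (0.652 − 0.426)/0.8362 = 0.270.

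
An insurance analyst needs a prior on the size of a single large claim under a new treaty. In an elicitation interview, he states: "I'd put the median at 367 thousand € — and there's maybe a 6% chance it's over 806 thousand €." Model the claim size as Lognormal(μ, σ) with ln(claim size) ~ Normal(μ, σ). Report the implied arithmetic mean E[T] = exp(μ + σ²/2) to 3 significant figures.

E[T] ≈ 417 thousand €

If T ~ Lognormal(μ,σ) then ln T ~ Normal(μ,σ), so the p-quantile of ln T is μ + z_p·σ.
ln(367) = 5.905 and ln(806) = 6.692; z_{0.5} = 0, z_{0.94} = 1.555.
σ = (6.692 − 5.905)/(1.555 − (0)) = 0.506.
μ = 5.905 − (0)·0.506 = 5.905.
E[T] = exp(μ + σ²/2) = exp(5.905 + 0.1280) = 417 thousand €.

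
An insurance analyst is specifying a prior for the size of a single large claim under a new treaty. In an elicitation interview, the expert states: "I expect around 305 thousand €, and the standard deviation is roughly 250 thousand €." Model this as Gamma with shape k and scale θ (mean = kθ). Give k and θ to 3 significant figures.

For Gamma(k, scale θ): mean = kθ, variance = kθ², so CV = 1/√k.
CV = SD/mean = 250/305 = 0.8197, hence k = 1/CV² = 1.49.
Then θ = mean/k = 305/1.49 = 205.

k ≈ 1.49, θ ≈ 205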